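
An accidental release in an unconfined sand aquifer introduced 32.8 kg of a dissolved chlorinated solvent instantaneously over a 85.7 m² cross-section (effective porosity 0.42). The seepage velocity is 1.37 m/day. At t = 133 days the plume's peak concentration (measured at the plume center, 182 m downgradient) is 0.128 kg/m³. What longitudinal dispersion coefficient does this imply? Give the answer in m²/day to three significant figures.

0.0303 m²/day

At the plume center C_max = M/(n_e·A·√(4πDt)), so D = M²/(4πt·(n_e·A·C_max)²).
n_e·A·C_max = 0.42 × 85.7 × 0.128 = 4.607 kg/m.
D = 32.8²/(4π × 133 × 4.607²) = 0.0303 m²/day.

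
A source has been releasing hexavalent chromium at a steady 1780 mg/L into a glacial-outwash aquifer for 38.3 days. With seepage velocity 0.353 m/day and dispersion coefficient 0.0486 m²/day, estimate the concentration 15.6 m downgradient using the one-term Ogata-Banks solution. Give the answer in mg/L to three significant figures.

250 mg/L

For a continuous step input, C/C₀ ≈ ½·erfc((x−vt)/(2√(Dt))).
vt = 0.353 × 38.3 = 13.5199 m and 2√(Dt) = 2√(0.0486 × 38.3) = 2.729 m.
Argument (x−vt)/(2√(Dt)) = (15.6 − 13.5199)/2.729 = 0.7622; ½·erfc(0.7622) = 0.1405.
C = 1780 × 0.1405 = 250 mg/L.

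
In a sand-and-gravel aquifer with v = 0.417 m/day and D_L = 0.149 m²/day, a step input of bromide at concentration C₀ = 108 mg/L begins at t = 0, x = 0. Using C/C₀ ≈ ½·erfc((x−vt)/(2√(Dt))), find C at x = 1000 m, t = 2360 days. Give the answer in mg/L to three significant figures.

For a continuous step input, C/C₀ ≈ ½·erfc((x−vt)/(2√(Dt))).
vt = 0.417 × 2360 = 984.12 m and 2√(Dt) = 2√(0.149 × 2360) = 37.50 m.
Argument (x−vt)/(2√(Dt)) = (1000 − 984.12)/37.50 = 0.4235; ½·erfc(0.4235) = 0.2746.
C = 108 × 0.2746 = 29.7 mg/L.

29.7 mg/L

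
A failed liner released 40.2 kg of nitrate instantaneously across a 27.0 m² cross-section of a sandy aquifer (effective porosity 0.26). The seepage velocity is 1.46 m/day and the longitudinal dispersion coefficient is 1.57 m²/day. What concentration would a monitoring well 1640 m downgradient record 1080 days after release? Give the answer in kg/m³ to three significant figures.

For an instantaneous plane source, C(x,t) = M/(n_e·A·√(4πDt)) · exp(−(x−vt)²/(4Dt)), with n_e·A the pore (flow) area.
Plume center vt = 1.46 × 1080 = 1576.8 m, so the well at 1640 m is 63.2 m downgradient of the peak.
√(4πDt) = 146.0 m, giving peak height M/(n_e·A·√(4πDt)) = 40.2/(0.26 × 27.0 × 146.0) = 0.03922 kg/m³.
(x−vt)²/(4Dt) = (63.2)²/(4 × 1.57 × 1080) = 0.5889; exp(−0.5889) = 0.5549.
C = 0.03922 × 0.5549 = 0.0218 kg/m³.

0.0218 kg/m³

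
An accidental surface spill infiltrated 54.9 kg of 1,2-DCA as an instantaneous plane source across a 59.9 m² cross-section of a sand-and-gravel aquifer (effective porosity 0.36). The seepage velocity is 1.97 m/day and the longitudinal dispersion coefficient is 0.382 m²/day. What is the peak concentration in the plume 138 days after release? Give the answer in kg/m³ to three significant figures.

0.0989 kg/m³

The peak of an instantaneous 1D plume sits at x = vt; there the Gaussian factor is 1 and C_max = M/(n_e·A·√(4πDt)), where n_e·A is the pore area the mass is dissolved in.
√(4πDt) = √(4π × 0.382 × 138) = 25.74 m, so C_max = 54.9/(0.36 × 59.9 × 25.74) = 0.0989 kg/m³.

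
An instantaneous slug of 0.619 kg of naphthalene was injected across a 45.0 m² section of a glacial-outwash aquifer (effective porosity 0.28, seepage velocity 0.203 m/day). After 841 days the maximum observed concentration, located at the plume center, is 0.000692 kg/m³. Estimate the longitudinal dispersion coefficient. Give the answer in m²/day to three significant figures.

At the plume center C_max = M/(n_e·A·√(4πDt)), so D = M²/(4πt·(n_e·A·C_max)²).
n_e·A·C_max = 0.28 × 45.0 × 0.000692 = 0.008719 kg/m.
D = 0.619²/(4π × 841 × 0.008719²) = 0.477 m²/day.

0.477 m²/day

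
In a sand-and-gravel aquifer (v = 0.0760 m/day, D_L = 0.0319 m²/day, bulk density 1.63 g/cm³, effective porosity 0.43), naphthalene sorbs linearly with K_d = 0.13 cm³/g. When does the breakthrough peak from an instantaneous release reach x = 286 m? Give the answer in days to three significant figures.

Retardation factor R = 1 + ρ_b·K_d/n = 1 + 1.63 × 0.13/0.43 = 1.493.
Sorption retards both mechanisms: v_R = v/R = 0.05090 m/day, D_R = D/R = 0.02137 m²/day.
Peak time from v_R²t² + 2D_R t − x² = 0: t = (√(D_R² + v_R²x²) − D_R)/v_R².
√(D_R² + v_R²x²) = √(0.02137² + 0.05090² × 286²) = 14.56; v_R² = 0.002591.
t = (14.56 − 0.02137)/0.002591 = 5610 days.

5610 days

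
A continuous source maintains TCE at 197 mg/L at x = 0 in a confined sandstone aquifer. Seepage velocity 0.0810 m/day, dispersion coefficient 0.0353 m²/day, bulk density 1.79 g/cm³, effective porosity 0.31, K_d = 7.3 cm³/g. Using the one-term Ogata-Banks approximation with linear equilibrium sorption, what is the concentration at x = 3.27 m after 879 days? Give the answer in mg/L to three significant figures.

17.4 mg/L

Retardation factor R = 1 + ρ_b·K_d/n = 1 + 1.79 × 7.3/0.31 = 43.15.
Sorption retards both mechanisms: v_R = v/R = 0.001877 m/day, D_R = D/R = 0.0008181 m²/day.
v_R·t = 0.001877 × 879 = 1.649883 m; 2√(D_R t) = 1.696 m; argument = (3.27 − 1.649883)/1.696 = 0.9553.
C = C₀ × ½·erfc(0.9553) = 197 × 0.08835 = 17.4 mg/L.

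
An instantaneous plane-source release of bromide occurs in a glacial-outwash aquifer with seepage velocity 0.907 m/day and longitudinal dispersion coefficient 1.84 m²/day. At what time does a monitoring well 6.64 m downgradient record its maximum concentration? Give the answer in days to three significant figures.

For the 1D instantaneous-source solution, setting ∂C/∂t = 0 at fixed x gives v²t² + 2Dt − x² = 0, so t = (√(D² + v²x²) − D)/v².
√(D² + v²x²) = √(1.84² + 0.907² × 6.64²) = 6.297; v² = 0.822649.
t = (6.297 − 1.84)/0.822649 = 5.42 days (vs. the pure-advection estimate x/v = 7.32 d).

5.42 days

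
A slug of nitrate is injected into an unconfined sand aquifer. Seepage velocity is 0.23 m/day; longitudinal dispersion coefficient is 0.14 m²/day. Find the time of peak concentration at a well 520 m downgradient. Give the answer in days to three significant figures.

For the 1D instantaneous-source solution, setting ∂C/∂t = 0 at fixed x gives v²t² + 2Dt − x² = 0, so t = (√(D² + v²x²) − D)/v².
√(D² + v²x²) = √(0.14² + 0.23² × 520²) = 119.6; v² = 0.0529.
t = (119.6 − 0.14)/0.0529 = 2260 days (vs. the pure-advection estimate x/v = 2260 d).

2260 days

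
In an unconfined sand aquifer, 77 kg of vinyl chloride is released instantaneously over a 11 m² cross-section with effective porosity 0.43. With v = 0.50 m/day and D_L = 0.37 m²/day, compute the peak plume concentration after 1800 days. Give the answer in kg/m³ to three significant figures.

The peak of an instantaneous 1D plume sits at x = vt; there the Gaussian factor is 1 and C_max = M/(n_e·A·√(4πDt)), where n_e·A is the pore area the mass is dissolved in.
√(4πDt) = √(4π × 0.37 × 1800) = 91.48 m, so C_max = 77/(0.43 × 11 × 91.48) = 0.178 kg/m³.

0.178 kg/m³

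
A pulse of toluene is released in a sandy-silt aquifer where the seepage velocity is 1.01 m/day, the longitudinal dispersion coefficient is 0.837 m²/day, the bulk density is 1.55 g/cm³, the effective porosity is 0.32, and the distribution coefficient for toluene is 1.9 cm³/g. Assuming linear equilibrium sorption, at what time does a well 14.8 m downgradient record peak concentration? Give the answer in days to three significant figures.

141 days

Retardation factor R = 1 + ρ_b·K_d/n = 1 + 1.55 × 1.9/0.32 = 10.20.
Sorption retards both mechanisms: v_R = v/R = 0.09902 m/day, D_R = D/R = 0.08206 m²/day.
Peak time from v_R²t² + 2D_R t − x² = 0: t = (√(D_R² + v_R²x²) − D_R)/v_R².
√(D_R² + v_R²x²) = √(0.08206² + 0.09902² × 14.8²) = 1.468; v_R² = 0.009805.
t = (1.468 − 0.08206)/0.009805 = 141 days.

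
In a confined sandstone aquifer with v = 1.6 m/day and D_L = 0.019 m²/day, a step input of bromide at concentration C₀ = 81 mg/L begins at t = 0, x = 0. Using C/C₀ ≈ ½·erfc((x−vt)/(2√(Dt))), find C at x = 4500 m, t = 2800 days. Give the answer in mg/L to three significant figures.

For a continuous step input, C/C₀ ≈ ½·erfc((x−vt)/(2√(Dt))).
vt = 1.6 × 2800 = 4480 m and 2√(Dt) = 2√(0.019 × 2800) = 14.59 m.
Argument (x−vt)/(2√(Dt)) = (4500 − 4480)/14.59 = 1.371; ½·erfc(1.371) = 0.02626.
C = 81 × 0.02626 = 2.13 mg/L.

2.13 mg/L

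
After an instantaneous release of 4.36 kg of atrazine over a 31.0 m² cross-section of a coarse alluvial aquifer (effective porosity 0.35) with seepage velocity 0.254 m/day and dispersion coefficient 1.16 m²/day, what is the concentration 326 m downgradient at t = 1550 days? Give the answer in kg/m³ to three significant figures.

For an instantaneous plane source, C(x,t) = M/(n_e·A·√(4πDt)) · exp(−(x−vt)²/(4Dt)), with n_e·A the pore (flow) area.
Plume center vt = 0.254 × 1550 = 393.7 m, so the well at 326 m is 67.7 m upgradient of the peak.
√(4πDt) = 150.3 m, giving peak height M/(n_e·A·√(4πDt)) = 4.36/(0.35 × 31.0 × 150.3) = 0.002674 kg/m³.
(x−vt)²/(4Dt) = (-67.7)²/(4 × 1.16 × 1550) = 0.6373; exp(−0.6373) = 0.5287.
C = 0.002674 × 0.5287 = 0.00141 kg/m³.

0.00141 kg/m³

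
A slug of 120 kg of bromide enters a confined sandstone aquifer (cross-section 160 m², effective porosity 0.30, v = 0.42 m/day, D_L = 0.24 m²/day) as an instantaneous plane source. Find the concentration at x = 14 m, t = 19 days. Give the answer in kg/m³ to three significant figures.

For an instantaneous plane source, C(x,t) = M/(n_e·A·√(4πDt)) · exp(−(x−vt)²/(4Dt)), with n_e·A the pore (flow) area.
Plume center vt = 0.42 × 19 = 7.98 m, so the well at 14 m is 6.02 m downgradient of the peak.
√(4πDt) = 7.570 m, giving peak height M/(n_e·A·√(4πDt)) = 120/(0.30 × 160 × 7.570) = 0.3303 kg/m³.
(x−vt)²/(4Dt) = (6.02)²/(4 × 0.24 × 19) = 1.987; exp(−1.987) = 0.1371.
C = 0.3303 × 0.1371 = 0.0453 kg/m³.

0.0453 kg/m³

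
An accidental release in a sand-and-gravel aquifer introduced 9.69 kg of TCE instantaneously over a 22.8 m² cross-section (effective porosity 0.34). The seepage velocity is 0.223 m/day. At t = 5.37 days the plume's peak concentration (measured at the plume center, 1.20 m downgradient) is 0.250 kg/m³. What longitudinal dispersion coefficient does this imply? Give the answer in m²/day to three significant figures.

At the plume center C_max = M/(n_e·A·√(4πDt)), so D = M²/(4πt·(n_e·A·C_max)²).
n_e·A·C_max = 0.34 × 22.8 × 0.250 = 1.938 kg/m.
D = 9.69²/(4π × 5.37 × 1.938²) = 0.370 m²/day.

0.370 m²/day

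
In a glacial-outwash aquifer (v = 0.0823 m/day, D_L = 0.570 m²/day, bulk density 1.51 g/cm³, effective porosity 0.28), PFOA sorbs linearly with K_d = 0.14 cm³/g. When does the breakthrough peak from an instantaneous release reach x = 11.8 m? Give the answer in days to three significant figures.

Retardation factor R = 1 + ρ_b·K_d/n = 1 + 1.51 × 0.14/0.28 = 1.755.
Sorption retards both mechanisms: v_R = v/R = 0.04689 m/day, D_R = D/R = 0.3248 m²/day.
Peak time from v_R²t² + 2D_R t − x² = 0: t = (√(D_R² + v_R²x²) − D_R)/v_R².
√(D_R² + v_R²x²) = √(0.3248² + 0.04689² × 11.8²) = 0.6416; v_R² = 0.002199.
t = (0.6416 − 0.3248)/0.002199 = 144 days.

144 days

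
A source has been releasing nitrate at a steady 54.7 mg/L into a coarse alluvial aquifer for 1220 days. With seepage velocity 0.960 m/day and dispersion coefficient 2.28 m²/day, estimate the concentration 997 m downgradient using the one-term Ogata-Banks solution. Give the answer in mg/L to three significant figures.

For a continuous step input, C/C₀ ≈ ½·erfc((x−vt)/(2√(Dt))).
vt = 0.960 × 1220 = 1171.2 m and 2√(Dt) = 2√(2.28 × 1220) = 105.5 m.
Argument (x−vt)/(2√(Dt)) = (997 − 1171.2)/105.5 = -1.651; ½·erfc(-1.651) = 0.9902.
C = 54.7 × 0.9902 = 54.2 mg/L.

54.2 mg/L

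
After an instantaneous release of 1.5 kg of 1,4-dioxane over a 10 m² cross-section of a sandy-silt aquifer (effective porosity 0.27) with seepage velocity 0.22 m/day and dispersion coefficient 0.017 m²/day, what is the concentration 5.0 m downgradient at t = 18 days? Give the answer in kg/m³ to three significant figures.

0.117 kg/m³

For an instantaneous plane source, C(x,t) = M/(n_e·A·√(4πDt)) · exp(−(x−vt)²/(4Dt)), with n_e·A the pore (flow) area.
Plume center vt = 0.22 × 18 = 3.96 m, so the well at 5.0 m is 1.04 m downgradient of the peak.
√(4πDt) = 1.961 m, giving peak height M/(n_e·A·√(4πDt)) = 1.5/(0.27 × 10 × 1.961) = 0.2833 kg/m³.
(x−vt)²/(4Dt) = (1.04)²/(4 × 0.017 × 18) = 0.8837; exp(−0.8837) = 0.4133.
C = 0.2833 × 0.4133 = 0.117 kg/m³.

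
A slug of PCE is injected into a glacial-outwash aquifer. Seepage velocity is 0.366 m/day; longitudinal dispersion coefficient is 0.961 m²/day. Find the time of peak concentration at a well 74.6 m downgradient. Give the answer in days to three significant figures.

For the 1D instantaneous-source solution, setting ∂C/∂t = 0 at fixed x gives v²t² + 2Dt − x² = 0, so t = (√(D² + v²x²) − D)/v².
√(D² + v²x²) = √(0.961² + 0.366² × 74.6²) = 27.32; v² = 0.133956.
t = (27.32 − 0.961)/0.133956 = 197 days (vs. the pure-advection estimate x/v = 204 d).

197 days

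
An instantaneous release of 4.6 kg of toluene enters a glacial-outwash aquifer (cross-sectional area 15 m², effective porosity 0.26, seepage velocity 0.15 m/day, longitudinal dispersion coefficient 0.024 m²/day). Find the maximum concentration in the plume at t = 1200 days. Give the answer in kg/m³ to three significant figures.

0.0620 kg/m³

The peak of an instantaneous 1D plume sits at x = vt; there the Gaussian factor is 1 and C_max = M/(n_e·A·√(4πDt)), where n_e·A is the pore area the mass is dissolved in.
√(4πDt) = √(4π × 0.024 × 1200) = 19.02 m, so C_max = 4.6/(0.26 × 15 × 19.02) = 0.0620 kg/m³.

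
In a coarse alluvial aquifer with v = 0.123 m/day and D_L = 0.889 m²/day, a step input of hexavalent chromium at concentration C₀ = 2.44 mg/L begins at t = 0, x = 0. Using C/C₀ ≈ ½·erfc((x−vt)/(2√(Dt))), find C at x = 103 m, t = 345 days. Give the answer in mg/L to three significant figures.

For a continuous step input, C/C₀ ≈ ½·erfc((x−vt)/(2√(Dt))).
vt = 0.123 × 345 = 42.435 m and 2√(Dt) = 2√(0.889 × 345) = 35.03 m.
Argument (x−vt)/(2√(Dt)) = (103 − 42.435)/35.03 = 1.729; ½·erfc(1.729) = 0.007239.
C = 2.44 × 0.007239 = 0.0177 mg/L.

0.0177 mg/L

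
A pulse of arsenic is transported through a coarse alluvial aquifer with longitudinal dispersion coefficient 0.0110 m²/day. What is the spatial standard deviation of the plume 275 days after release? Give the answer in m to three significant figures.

2.46 m

Dispersive spreading gives a Gaussian with σ² = 2Dt; advection only shifts the center.
σ = √(2 × 0.0110 × 275) = 2.46 m.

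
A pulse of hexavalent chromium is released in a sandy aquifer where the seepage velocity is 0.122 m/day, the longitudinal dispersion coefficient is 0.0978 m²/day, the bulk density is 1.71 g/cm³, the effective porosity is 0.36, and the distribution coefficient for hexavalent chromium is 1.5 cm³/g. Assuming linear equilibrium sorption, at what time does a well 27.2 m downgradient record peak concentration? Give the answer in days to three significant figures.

Retardation factor R = 1 + ρ_b·K_d/n = 1 + 1.71 × 1.5/0.36 = 8.125.
Sorption retards both mechanisms: v_R = v/R = 0.01502 m/day, D_R = D/R = 0.01204 m²/day.
Peak time from v_R²t² + 2D_R t − x² = 0: t = (√(D_R² + v_R²x²) − D_R)/v_R².
√(D_R² + v_R²x²) = √(0.01204² + 0.01502² × 27.2²) = 0.4087; v_R² = 0.0002256.
t = (0.4087 − 0.01204)/0.0002256 = 1760 days.

1760 days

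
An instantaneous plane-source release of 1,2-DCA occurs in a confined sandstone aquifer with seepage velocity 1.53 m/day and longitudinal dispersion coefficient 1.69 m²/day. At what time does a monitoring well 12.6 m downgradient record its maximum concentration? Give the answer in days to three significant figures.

7.54 days

For the 1D instantaneous-source solution, setting ∂C/∂t = 0 at fixed x gives v²t² + 2Dt − x² = 0, so t = (√(D² + v²x²) − D)/v².
√(D² + v²x²) = √(1.69² + 1.53² × 12.6²) = 19.35; v² = 2.3409.
t = (19.35 − 1.69)/2.3409 = 7.54 days (vs. the pure-advection estimate x/v = 8.24 d).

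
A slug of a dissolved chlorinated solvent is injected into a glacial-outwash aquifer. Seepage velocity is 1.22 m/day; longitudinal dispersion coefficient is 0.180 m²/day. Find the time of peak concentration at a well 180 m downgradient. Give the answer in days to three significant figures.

147 days

For the 1D instantaneous-source solution, setting ∂C/∂t = 0 at fixed x gives v²t² + 2Dt − x² = 0, so t = (√(D² + v²x²) − D)/v².
√(D² + v²x²) = √(0.180² + 1.22² × 180²) = 219.6; v² = 1.4884.
t = (219.6 − 0.180)/1.4884 = 147 days (vs. the pure-advection estimate x/v = 148 d).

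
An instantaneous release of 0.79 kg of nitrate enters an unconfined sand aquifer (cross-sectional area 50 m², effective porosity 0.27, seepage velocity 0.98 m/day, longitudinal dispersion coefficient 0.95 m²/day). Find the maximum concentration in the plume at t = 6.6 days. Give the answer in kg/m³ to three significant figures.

0.00659 kg/m³

The peak of an instantaneous 1D plume sits at x = vt; there the Gaussian factor is 1 and C_max = M/(n_e·A·√(4πDt)), where n_e·A is the pore area the mass is dissolved in.
√(4πDt) = √(4π × 0.95 × 6.6) = 8.876 m, so C_max = 0.79/(0.27 × 50 × 8.876) = 0.00659 kg/m³.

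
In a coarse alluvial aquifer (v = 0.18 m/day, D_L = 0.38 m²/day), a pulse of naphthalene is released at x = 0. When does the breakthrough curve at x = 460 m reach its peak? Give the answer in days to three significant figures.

2540 days

For the 1D instantaneous-source solution, setting ∂C/∂t = 0 at fixed x gives v²t² + 2Dt − x² = 0, so t = (√(D² + v²x²) − D)/v².
√(D² + v²x²) = √(0.38² + 0.18² × 460²) = 82.80; v² = 0.0324.
t = (82.80 − 0.38)/0.0324 = 2540 days (vs. the pure-advection estimate x/v = 2560 d).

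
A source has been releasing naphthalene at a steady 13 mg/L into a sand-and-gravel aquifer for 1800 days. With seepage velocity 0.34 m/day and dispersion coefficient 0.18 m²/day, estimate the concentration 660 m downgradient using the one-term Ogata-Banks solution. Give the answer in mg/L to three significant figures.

0.386 mg/L

For a continuous step input, C/C₀ ≈ ½·erfc((x−vt)/(2√(Dt))).
vt = 0.34 × 1800 = 612 m and 2√(Dt) = 2√(0.18 × 1800) = 36.00 m.
Argument (x−vt)/(2√(Dt)) = (660 − 612)/36.00 = 1.333; ½·erfc(1.333) = 0.02971.
C = 13 × 0.02971 = 0.386 mg/L.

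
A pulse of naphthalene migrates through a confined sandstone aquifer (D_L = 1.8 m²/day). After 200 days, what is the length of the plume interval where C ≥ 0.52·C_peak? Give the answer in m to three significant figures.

The plume is Gaussian with σ = √(2Dt) = √(2 × 1.8 × 200) = 26.83 m.
C/C_peak = exp(−Δx²/(2σ²)) = 0.52 ⇒ Δx = σ·√(−2 ln 0.52) = 26.83 × 1.144 = 30.69 m.
Width = 2Δx = 61.4 m.

61.4 m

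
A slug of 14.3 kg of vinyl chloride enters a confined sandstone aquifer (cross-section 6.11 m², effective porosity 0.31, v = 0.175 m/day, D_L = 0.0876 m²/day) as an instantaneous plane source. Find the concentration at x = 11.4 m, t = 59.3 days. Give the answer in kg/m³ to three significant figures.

0.889 kg/m³

For an instantaneous plane source, C(x,t) = M/(n_e·A·√(4πDt)) · exp(−(x−vt)²/(4Dt)), with n_e·A the pore (flow) area.
Plume center vt = 0.175 × 59.3 = 10.3775 m, so the well at 11.4 m is 1.0225 m downgradient of the peak.
√(4πDt) = 8.079 m, giving peak height M/(n_e·A·√(4πDt)) = 14.3/(0.31 × 6.11 × 8.079) = 0.9345 kg/m³.
(x−vt)²/(4Dt) = (1.0225)²/(4 × 0.0876 × 59.3) = 0.05032; exp(−0.05032) = 0.9509.
C = 0.9345 × 0.9509 = 0.889 kg/m³.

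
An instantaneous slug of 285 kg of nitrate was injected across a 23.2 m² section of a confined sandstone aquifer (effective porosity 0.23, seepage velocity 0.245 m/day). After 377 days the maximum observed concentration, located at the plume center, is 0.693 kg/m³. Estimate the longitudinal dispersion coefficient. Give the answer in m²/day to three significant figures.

1.25 m²/day

At the plume center C_max = M/(n_e·A·√(4πDt)), so D = M²/(4πt·(n_e·A·C_max)²).
n_e·A·C_max = 0.23 × 23.2 × 0.693 = 3.698 kg/m.
D = 285²/(4π × 377 × 3.698²) = 1.25 m²/day.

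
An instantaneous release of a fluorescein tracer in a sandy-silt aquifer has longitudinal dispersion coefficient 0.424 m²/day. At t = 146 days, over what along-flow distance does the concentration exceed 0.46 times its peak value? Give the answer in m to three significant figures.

The plume is Gaussian with σ = √(2Dt) = √(2 × 0.424 × 146) = 11.13 m.
C/C_peak = exp(−Δx²/(2σ²)) = 0.46 ⇒ Δx = σ·√(−2 ln 0.46) = 11.13 × 1.246 = 13.87 m.
Width = 2Δx = 27.7 m.

27.7 m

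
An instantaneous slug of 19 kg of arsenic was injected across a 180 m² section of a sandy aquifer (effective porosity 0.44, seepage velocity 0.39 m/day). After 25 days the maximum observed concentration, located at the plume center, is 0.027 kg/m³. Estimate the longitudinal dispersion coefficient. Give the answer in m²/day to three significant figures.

At the plume center C_max = M/(n_e·A·√(4πDt)), so D = M²/(4πt·(n_e·A·C_max)²).
n_e·A·C_max = 0.44 × 180 × 0.027 = 2.138 kg/m.
D = 19²/(4π × 25 × 2.138²) = 0.251 m²/day.

0.251 m²/day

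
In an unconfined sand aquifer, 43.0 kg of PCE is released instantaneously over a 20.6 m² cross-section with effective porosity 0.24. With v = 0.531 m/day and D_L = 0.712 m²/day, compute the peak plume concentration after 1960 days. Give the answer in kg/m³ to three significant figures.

The peak of an instantaneous 1D plume sits at x = vt; there the Gaussian factor is 1 and C_max = M/(n_e·A·√(4πDt)), where n_e·A is the pore area the mass is dissolved in.
√(4πDt) = √(4π × 0.712 × 1960) = 132.4 m, so C_max = 43.0/(0.24 × 20.6 × 132.4) = 0.0657 kg/m³.

0.0657 kg/m³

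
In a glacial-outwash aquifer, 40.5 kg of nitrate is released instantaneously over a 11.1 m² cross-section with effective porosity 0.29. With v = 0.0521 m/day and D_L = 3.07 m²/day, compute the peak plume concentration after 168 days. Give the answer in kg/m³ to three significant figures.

The peak of an instantaneous 1D plume sits at x = vt; there the Gaussian factor is 1 and C_max = M/(n_e·A·√(4πDt)), where n_e·A is the pore area the mass is dissolved in.
√(4πDt) = √(4π × 3.07 × 168) = 80.51 m, so C_max = 40.5/(0.29 × 11.1 × 80.51) = 0.156 kg/m³.

0.156 kg/m³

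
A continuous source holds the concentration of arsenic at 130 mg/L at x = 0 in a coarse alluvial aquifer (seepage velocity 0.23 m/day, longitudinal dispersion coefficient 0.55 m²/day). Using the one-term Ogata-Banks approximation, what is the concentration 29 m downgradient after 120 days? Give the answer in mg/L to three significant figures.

For a continuous step input, C/C₀ ≈ ½·erfc((x−vt)/(2√(Dt))).
vt = 0.23 × 120 = 27.6 m and 2√(Dt) = 2√(0.55 × 120) = 16.25 m.
Argument (x−vt)/(2√(Dt)) = (29 − 27.6)/16.25 = 0.08615; ½·erfc(0.08615) = 0.4515.
C = 130 × 0.4515 = 58.7 mg/L.

58.7 mg/L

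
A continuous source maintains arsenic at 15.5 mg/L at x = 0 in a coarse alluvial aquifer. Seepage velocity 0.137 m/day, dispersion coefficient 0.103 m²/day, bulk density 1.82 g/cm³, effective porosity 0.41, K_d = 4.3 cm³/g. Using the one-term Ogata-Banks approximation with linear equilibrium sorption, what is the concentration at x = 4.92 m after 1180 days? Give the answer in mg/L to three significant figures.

Retardation factor R = 1 + ρ_b·K_d/n = 1 + 1.82 × 4.3/0.41 = 20.09.
Sorption retards both mechanisms: v_R = v/R = 0.006819 m/day, D_R = D/R = 0.005127 m²/day.
v_R·t = 0.006819 × 1180 = 8.04642 m; 2√(D_R t) = 4.919 m; argument = (4.92 − 8.04642)/4.919 = -0.6356.
C = C₀ × ½·erfc(-0.6356) = 15.5 × 0.8156 = 12.6 mg/L.

12.6 mg/L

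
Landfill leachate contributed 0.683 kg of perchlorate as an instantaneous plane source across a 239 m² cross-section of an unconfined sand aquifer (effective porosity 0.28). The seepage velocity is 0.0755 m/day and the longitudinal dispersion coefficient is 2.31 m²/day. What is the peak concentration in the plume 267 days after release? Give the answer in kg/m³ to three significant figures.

0.000116 kg/m³

The peak of an instantaneous 1D plume sits at x = vt; there the Gaussian factor is 1 and C_max = M/(n_e·A·√(4πDt)), where n_e·A is the pore area the mass is dissolved in.
√(4πDt) = √(4π × 2.31 × 267) = 88.04 m, so C_max = 0.683/(0.28 × 239 × 88.04) = 0.000116 kg/m³.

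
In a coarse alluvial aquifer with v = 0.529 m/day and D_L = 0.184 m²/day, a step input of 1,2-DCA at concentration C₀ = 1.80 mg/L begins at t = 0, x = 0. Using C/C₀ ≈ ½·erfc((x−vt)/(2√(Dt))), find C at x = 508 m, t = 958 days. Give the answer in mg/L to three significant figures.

For a continuous step input, C/C₀ ≈ ½·erfc((x−vt)/(2√(Dt))).
vt = 0.529 × 958 = 506.782 m and 2√(Dt) = 2√(0.184 × 958) = 26.55 m.
Argument (x−vt)/(2√(Dt)) = (508 − 506.782)/26.55 = 0.04588; ½·erfc(0.04588) = 0.4741.
C = 1.80 × 0.4741 = 0.853 mg/L.

0.853 mg/L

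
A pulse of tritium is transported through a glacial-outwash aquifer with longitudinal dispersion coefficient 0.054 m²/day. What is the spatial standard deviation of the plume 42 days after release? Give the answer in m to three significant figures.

Dispersive spreading gives a Gaussian with σ² = 2Dt; advection only shifts the center.
σ = √(2 × 0.054 × 42) = 2.13 m.

2.13 m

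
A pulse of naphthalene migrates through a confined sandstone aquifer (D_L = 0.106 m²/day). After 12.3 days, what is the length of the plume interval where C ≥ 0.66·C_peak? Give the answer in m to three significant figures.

2.94 m

The plume is Gaussian with σ = √(2Dt) = √(2 × 0.106 × 12.3) = 1.615 m.
C/C_peak = exp(−Δx²/(2σ²)) = 0.66 ⇒ Δx = σ·√(−2 ln 0.66) = 1.615 × 0.9116 = 1.472 m.
Width = 2Δx = 2.94 m.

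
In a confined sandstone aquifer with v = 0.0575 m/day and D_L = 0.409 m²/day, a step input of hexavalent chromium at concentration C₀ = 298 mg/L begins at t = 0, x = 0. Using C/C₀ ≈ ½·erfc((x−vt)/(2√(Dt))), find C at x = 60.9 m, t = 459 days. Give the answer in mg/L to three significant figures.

For a continuous step input, C/C₀ ≈ ½·erfc((x−vt)/(2√(Dt))).
vt = 0.0575 × 459 = 26.3925 m and 2√(Dt) = 2√(0.409 × 459) = 27.40 m.
Argument (x−vt)/(2√(Dt)) = (60.9 − 26.3925)/27.40 = 1.259; ½·erfc(1.259) = 0.03750.
C = 298 × 0.03750 = 11.2 mg/L.

11.2 mg/L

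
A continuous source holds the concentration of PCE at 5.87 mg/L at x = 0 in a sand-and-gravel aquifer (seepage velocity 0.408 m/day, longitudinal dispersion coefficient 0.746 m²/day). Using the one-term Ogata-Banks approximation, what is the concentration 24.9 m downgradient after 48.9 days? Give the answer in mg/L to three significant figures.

For a continuous step input, C/C₀ ≈ ½·erfc((x−vt)/(2√(Dt))).
vt = 0.408 × 48.9 = 19.9512 m and 2√(Dt) = 2√(0.746 × 48.9) = 12.08 m.
Argument (x−vt)/(2√(Dt)) = (24.9 − 19.9512)/12.08 = 0.4097; ½·erfc(0.4097) = 0.2812.
C = 5.87 × 0.2812 = 1.65 mg/L.

1.65 mg/L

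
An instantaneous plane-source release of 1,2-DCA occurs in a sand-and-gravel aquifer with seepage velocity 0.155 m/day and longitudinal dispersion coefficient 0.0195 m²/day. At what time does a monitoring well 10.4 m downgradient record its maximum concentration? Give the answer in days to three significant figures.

66.3 days

For the 1D instantaneous-source solution, setting ∂C/∂t = 0 at fixed x gives v²t² + 2Dt − x² = 0, so t = (√(D² + v²x²) − D)/v².
√(D² + v²x²) = √(0.0195² + 0.155² × 10.4²) = 1.612; v² = 0.024025.
t = (1.612 − 0.0195)/0.024025 = 66.3 days (vs. the pure-advection estimate x/v = 67.1 d).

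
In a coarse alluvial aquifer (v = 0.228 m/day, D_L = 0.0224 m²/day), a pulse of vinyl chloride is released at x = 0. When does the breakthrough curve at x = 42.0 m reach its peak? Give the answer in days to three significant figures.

184 days

For the 1D instantaneous-source solution, setting ∂C/∂t = 0 at fixed x gives v²t² + 2Dt − x² = 0, so t = (√(D² + v²x²) − D)/v².
√(D² + v²x²) = √(0.0224² + 0.228² × 42.0²) = 9.576; v² = 0.051984.
t = (9.576 − 0.0224)/0.051984 = 184 days (vs. the pure-advection estimate x/v = 184 d).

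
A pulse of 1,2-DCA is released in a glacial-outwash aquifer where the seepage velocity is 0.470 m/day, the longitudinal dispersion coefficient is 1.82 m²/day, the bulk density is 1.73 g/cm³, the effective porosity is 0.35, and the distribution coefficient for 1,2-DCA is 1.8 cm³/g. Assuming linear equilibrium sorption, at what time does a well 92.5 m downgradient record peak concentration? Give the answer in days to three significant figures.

Retardation factor R = 1 + ρ_b·K_d/n = 1 + 1.73 × 1.8/0.35 = 9.897.
Sorption retards both mechanisms: v_R = v/R = 0.04749 m/day, D_R = D/R = 0.1839 m²/day.
Peak time from v_R²t² + 2D_R t − x² = 0: t = (√(D_R² + v_R²x²) − D_R)/v_R².
√(D_R² + v_R²x²) = √(0.1839² + 0.04749² × 92.5²) = 4.397; v_R² = 0.002255.
t = (4.397 − 0.1839)/0.002255 = 1870 days.

1870 days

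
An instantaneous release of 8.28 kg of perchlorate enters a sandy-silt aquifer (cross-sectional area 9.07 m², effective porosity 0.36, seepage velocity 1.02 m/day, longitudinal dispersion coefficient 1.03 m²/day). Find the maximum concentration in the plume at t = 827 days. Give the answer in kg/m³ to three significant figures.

0.0245 kg/m³

The peak of an instantaneous 1D plume sits at x = vt; there the Gaussian factor is 1 and C_max = M/(n_e·A·√(4πDt)), where n_e·A is the pore area the mass is dissolved in.
√(4πDt) = √(4π × 1.03 × 827) = 103.5 m, so C_max = 8.28/(0.36 × 9.07 × 103.5) = 0.0245 kg/m³.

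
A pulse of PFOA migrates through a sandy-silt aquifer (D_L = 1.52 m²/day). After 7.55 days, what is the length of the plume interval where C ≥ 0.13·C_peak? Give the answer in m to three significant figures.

19.4 m

The plume is Gaussian with σ = √(2Dt) = √(2 × 1.52 × 7.55) = 4.791 m.
C/C_peak = exp(−Δx²/(2σ²)) = 0.13 ⇒ Δx = σ·√(−2 ln 0.13) = 4.791 × 2.020 = 9.678 m.
Width = 2Δx = 19.4 m.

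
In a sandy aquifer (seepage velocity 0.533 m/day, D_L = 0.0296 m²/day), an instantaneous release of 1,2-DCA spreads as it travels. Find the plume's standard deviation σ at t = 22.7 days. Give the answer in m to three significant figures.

Dispersive spreading gives a Gaussian with σ² = 2Dt; advection only shifts the center.
σ = √(2 × 0.0296 × 22.7) = 1.16 m.

1.16 m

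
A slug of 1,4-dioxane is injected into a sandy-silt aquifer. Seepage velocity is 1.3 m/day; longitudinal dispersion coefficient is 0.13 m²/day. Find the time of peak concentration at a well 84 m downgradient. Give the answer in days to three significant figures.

64.5 days

For the 1D instantaneous-source solution, setting ∂C/∂t = 0 at fixed x gives v²t² + 2Dt − x² = 0, so t = (√(D² + v²x²) − D)/v².
√(D² + v²x²) = √(0.13² + 1.3² × 84²) = 109.2; v² = 1.69.
t = (109.2 − 0.13)/1.69 = 64.5 days (vs. the pure-advection estimate x/v = 64.6 d).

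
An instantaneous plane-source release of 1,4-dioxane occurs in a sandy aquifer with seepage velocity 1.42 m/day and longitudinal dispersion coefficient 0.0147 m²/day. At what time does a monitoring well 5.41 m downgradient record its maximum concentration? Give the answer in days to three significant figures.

For the 1D instantaneous-source solution, setting ∂C/∂t = 0 at fixed x gives v²t² + 2Dt − x² = 0, so t = (√(D² + v²x²) − D)/v².
√(D² + v²x²) = √(0.0147² + 1.42² × 5.41²) = 7.682; v² = 2.0164.
t = (7.682 − 0.0147)/2.0164 = 3.80 days (vs. the pure-advection estimate x/v = 3.81 d).

3.80 days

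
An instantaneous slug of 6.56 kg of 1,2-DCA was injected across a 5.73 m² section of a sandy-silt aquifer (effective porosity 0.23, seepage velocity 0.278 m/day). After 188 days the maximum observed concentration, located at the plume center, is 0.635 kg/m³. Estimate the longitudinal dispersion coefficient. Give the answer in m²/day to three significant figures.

At the plume center C_max = M/(n_e·A·√(4πDt)), so D = M²/(4πt·(n_e·A·C_max)²).
n_e·A·C_max = 0.23 × 5.73 × 0.635 = 0.8369 kg/m.
D = 6.56²/(4π × 188 × 0.8369²) = 0.0260 m²/day.

0.0260 m²/day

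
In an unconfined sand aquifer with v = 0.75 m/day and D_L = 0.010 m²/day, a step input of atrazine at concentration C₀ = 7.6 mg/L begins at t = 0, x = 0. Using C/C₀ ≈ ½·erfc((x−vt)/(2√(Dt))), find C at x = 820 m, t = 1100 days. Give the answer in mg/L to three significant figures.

For a continuous step input, C/C₀ ≈ ½·erfc((x−vt)/(2√(Dt))).
vt = 0.75 × 1100 = 825 m and 2√(Dt) = 2√(0.010 × 1100) = 6.633 m.
Argument (x−vt)/(2√(Dt)) = (820 − 825)/6.633 = -0.7538; ½·erfc(-0.7538) = 0.8568.
C = 7.6 × 0.8568 = 6.51 mg/L.

6.51 mg/L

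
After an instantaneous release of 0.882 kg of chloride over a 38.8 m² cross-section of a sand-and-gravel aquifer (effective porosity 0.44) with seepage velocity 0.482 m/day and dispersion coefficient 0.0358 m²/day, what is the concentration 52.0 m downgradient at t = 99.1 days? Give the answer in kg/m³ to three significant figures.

0.00219 kg/m³

For an instantaneous plane source, C(x,t) = M/(n_e·A·√(4πDt)) · exp(−(x−vt)²/(4Dt)), with n_e·A the pore (flow) area.
Plume center vt = 0.482 × 99.1 = 47.7662 m, so the well at 52.0 m is 4.2338 m downgradient of the peak.
√(4πDt) = 6.677 m, giving peak height M/(n_e·A·√(4πDt)) = 0.882/(0.44 × 38.8 × 6.677) = 0.007738 kg/m³.
(x−vt)²/(4Dt) = (4.2338)²/(4 × 0.0358 × 99.1) = 1.263; exp(−1.263) = 0.2828.
C = 0.007738 × 0.2828 = 0.00219 kg/m³.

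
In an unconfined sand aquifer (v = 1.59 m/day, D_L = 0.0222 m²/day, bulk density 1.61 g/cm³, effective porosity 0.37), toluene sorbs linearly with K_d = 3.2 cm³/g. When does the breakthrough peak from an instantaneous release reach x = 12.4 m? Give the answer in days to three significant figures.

Retardation factor R = 1 + ρ_b·K_d/n = 1 + 1.61 × 3.2/0.37 = 14.92.
Sorption retards both mechanisms: v_R = v/R = 0.1066 m/day, D_R = D/R = 0.001488 m²/day.
Peak time from v_R²t² + 2D_R t − x² = 0: t = (√(D_R² + v_R²x²) − D_R)/v_R².
√(D_R² + v_R²x²) = √(0.001488² + 0.1066² × 12.4²) = 1.322; v_R² = 0.01136.
t = (1.322 − 0.001488)/0.01136 = 116 days.

116 days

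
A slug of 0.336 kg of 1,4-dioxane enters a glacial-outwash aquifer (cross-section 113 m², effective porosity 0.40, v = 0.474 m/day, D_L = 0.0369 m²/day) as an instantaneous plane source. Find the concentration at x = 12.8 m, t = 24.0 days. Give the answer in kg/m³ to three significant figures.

0.00126 kg/m³

For an instantaneous plane source, C(x,t) = M/(n_e·A·√(4πDt)) · exp(−(x−vt)²/(4Dt)), with n_e·A the pore (flow) area.
Plume center vt = 0.474 × 24.0 = 11.376 m, so the well at 12.8 m is 1.424 m downgradient of the peak.
√(4πDt) = 3.336 m, giving peak height M/(n_e·A·√(4πDt)) = 0.336/(0.40 × 113 × 3.336) = 0.002228 kg/m³.
(x−vt)²/(4Dt) = (1.424)²/(4 × 0.0369 × 24.0) = 0.5724; exp(−0.5724) = 0.5642.
C = 0.002228 × 0.5642 = 0.00126 kg/m³.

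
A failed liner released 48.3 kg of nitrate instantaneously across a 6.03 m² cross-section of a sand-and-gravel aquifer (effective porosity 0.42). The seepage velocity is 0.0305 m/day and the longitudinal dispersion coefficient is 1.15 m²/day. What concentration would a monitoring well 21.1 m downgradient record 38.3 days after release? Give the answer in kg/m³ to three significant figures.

0.0850 kg/m³

For an instantaneous plane source, C(x,t) = M/(n_e·A·√(4πDt)) · exp(−(x−vt)²/(4Dt)), with n_e·A the pore (flow) area.
Plume center vt = 0.0305 × 38.3 = 1.16815 m, so the well at 21.1 m is 19.93185 m downgradient of the peak.
√(4πDt) = 23.53 m, giving peak height M/(n_e·A·√(4πDt)) = 48.3/(0.42 × 6.03 × 23.53) = 0.8105 kg/m³.
(x−vt)²/(4Dt) = (19.93185)²/(4 × 1.15 × 38.3) = 2.255; exp(−2.255) = 0.1049.
C = 0.8105 × 0.1049 = 0.0850 kg/m³.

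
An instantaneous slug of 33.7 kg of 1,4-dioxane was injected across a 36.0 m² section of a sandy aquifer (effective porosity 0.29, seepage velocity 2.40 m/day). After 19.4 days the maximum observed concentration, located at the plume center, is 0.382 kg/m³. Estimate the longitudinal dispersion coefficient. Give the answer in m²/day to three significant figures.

At the plume center C_max = M/(n_e·A·√(4πDt)), so D = M²/(4πt·(n_e·A·C_max)²).
n_e·A·C_max = 0.29 × 36.0 × 0.382 = 3.988 kg/m.
D = 33.7²/(4π × 19.4 × 3.988²) = 0.293 m²/day.

0.293 m²/day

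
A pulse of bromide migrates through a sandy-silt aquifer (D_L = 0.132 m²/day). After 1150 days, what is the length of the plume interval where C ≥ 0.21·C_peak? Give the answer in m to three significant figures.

61.6 m

The plume is Gaussian with σ = √(2Dt) = √(2 × 0.132 × 1150) = 17.42 m.
C/C_peak = exp(−Δx²/(2σ²)) = 0.21 ⇒ Δx = σ·√(−2 ln 0.21) = 17.42 × 1.767 = 30.78 m.
Width = 2Δx = 61.6 m.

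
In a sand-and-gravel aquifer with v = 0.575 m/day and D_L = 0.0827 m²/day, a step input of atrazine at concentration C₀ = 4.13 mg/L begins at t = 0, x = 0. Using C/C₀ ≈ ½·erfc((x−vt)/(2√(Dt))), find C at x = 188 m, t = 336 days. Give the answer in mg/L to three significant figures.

3.13 mg/L

For a continuous step input, C/C₀ ≈ ½·erfc((x−vt)/(2√(Dt))).
vt = 0.575 × 336 = 193.2 m and 2√(Dt) = 2√(0.0827 × 336) = 10.54 m.
Argument (x−vt)/(2√(Dt)) = (188 − 193.2)/10.54 = -0.4934; ½·erfc(-0.4934) = 0.7573.
C = 4.13 × 0.7573 = 3.13 mg/L.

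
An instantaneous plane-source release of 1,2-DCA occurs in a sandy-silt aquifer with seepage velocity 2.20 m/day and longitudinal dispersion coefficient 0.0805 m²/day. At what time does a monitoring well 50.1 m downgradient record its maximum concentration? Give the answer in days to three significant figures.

For the 1D instantaneous-source solution, setting ∂C/∂t = 0 at fixed x gives v²t² + 2Dt − x² = 0, so t = (√(D² + v²x²) − D)/v².
√(D² + v²x²) = √(0.0805² + 2.20² × 50.1²) = 110.2; v² = 4.84.
t = (110.2 − 0.0805)/4.84 = 22.8 days (vs. the pure-advection estimate x/v = 22.8 d).

22.8 days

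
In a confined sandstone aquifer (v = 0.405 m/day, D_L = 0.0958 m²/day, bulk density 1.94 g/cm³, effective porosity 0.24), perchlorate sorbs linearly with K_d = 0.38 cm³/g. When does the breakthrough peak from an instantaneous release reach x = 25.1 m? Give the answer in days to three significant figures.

250 days

Retardation factor R = 1 + ρ_b·K_d/n = 1 + 1.94 × 0.38/0.24 = 4.072.
Sorption retards both mechanisms: v_R = v/R = 0.09946 m/day, D_R = D/R = 0.02353 m²/day.
Peak time from v_R²t² + 2D_R t − x² = 0: t = (√(D_R² + v_R²x²) − D_R)/v_R².
√(D_R² + v_R²x²) = √(0.02353² + 0.09946² × 25.1²) = 2.497; v_R² = 0.009892.
t = (2.497 − 0.02353)/0.009892 = 250 days.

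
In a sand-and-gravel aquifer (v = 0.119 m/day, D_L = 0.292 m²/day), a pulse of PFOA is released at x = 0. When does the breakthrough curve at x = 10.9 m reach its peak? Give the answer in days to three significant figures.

73.3 days

For the 1D instantaneous-source solution, setting ∂C/∂t = 0 at fixed x gives v²t² + 2Dt − x² = 0, so t = (√(D² + v²x²) − D)/v².
√(D² + v²x²) = √(0.292² + 0.119² × 10.9²) = 1.330; v² = 0.014161.
t = (1.330 − 0.292)/0.014161 = 73.3 days (vs. the pure-advection estimate x/v = 91.6 d).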